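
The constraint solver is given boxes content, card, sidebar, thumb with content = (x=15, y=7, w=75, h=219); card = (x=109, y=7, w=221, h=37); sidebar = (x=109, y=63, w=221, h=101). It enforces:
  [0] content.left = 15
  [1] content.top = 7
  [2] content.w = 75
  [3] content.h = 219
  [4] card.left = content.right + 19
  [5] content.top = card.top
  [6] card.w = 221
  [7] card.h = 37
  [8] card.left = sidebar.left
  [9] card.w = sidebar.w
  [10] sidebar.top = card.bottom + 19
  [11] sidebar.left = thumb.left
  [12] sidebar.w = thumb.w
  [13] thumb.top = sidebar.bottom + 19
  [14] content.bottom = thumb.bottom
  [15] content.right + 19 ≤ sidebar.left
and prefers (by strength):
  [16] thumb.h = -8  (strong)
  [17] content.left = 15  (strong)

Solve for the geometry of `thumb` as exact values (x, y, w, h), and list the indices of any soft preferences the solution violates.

1. thumb.x = 109  [sidebar.left = thumb.left]
2. thumb.w = 221  [sidebar.w = thumb.w]
3. thumb.y = 183  [thumb.top = sidebar.bottom + 19]
4. thumb.h = 43  [content.bottom = thumb.bottom]

thumb = (x=109, y=183, w=221, h=43)
violated soft preferences: 16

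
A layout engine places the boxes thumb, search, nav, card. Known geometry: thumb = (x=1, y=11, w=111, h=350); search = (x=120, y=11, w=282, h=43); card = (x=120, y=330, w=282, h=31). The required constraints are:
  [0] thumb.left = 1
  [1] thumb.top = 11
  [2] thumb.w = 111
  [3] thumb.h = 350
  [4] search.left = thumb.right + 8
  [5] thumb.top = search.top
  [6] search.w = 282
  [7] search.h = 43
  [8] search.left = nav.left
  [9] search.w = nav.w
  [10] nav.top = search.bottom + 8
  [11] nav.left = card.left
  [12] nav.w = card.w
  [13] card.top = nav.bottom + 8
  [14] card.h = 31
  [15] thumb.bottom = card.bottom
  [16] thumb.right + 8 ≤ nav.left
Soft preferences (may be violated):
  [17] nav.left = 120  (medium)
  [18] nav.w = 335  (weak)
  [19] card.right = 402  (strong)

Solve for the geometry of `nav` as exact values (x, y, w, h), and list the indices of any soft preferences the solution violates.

nav = (x=120, y=62, w=282, h=260)
violated soft preferences: 18

1. nav.x = 120  [search.left = nav.left]
2. nav.w = 282  [search.w = nav.w]
3. nav.y = 62  [nav.top = search.bottom + 8]
4. nav.h = 260  [card.top = nav.bottom + 8]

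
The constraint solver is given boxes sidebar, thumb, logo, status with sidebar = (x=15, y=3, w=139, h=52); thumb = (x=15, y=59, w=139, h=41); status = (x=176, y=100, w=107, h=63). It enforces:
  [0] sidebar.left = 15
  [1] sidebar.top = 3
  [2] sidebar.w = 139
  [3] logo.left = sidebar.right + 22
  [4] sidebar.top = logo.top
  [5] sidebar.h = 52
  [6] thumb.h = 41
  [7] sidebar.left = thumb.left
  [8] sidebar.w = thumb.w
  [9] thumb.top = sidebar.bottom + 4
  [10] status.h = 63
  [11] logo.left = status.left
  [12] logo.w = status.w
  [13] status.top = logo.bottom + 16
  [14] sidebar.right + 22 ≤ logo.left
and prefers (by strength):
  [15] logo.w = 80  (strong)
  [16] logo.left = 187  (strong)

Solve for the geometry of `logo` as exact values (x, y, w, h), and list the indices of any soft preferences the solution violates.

logo = (x=176, y=3, w=107, h=81)
violated soft preferences: 15, 16

1. logo.x = 176  [logo.left = sidebar.right + 22]
2. logo.y = 3  [sidebar.top = logo.top]
3. logo.w = 107  [logo.w = status.w]
4. logo.h = 81  [status.top = logo.bottom + 16]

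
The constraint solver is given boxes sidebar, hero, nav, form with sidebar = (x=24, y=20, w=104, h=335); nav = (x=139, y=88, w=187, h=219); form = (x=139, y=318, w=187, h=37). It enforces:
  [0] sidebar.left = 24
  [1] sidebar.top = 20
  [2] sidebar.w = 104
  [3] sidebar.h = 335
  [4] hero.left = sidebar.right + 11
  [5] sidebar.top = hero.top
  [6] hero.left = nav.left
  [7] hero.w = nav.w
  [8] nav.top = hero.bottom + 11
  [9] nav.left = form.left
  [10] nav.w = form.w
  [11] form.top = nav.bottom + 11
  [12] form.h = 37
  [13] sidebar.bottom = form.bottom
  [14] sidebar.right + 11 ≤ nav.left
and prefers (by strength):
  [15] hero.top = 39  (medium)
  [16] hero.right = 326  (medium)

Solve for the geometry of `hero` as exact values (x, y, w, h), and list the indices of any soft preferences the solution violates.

hero = (x=139, y=20, w=187, h=57)
violated soft preferences: 15

1. hero.x = 139  [hero.left = sidebar.right + 11]
2. hero.y = 20  [sidebar.top = hero.top]
3. hero.w = 187  [hero.w = nav.w]
4. hero.h = 57  [nav.top = hero.bottom + 11]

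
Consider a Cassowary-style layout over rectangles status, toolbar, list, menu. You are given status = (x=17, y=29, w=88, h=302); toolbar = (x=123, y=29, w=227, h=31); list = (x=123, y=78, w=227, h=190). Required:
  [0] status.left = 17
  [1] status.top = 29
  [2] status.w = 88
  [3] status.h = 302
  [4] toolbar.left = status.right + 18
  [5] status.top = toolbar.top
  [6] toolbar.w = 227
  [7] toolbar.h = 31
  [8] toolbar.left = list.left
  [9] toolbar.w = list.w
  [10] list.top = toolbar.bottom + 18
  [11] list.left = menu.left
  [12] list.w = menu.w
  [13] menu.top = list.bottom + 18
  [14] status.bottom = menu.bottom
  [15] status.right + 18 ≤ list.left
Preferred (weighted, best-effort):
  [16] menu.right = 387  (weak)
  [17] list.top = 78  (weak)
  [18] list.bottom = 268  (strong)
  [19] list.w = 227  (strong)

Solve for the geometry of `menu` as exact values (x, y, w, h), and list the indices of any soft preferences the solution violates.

menu = (x=123, y=286, w=227, h=45)
violated soft preferences: 16

1. menu.x = 123  [list.left = menu.left]
2. menu.w = 227  [list.w = menu.w]
3. menu.y = 286  [menu.top = list.bottom + 18]
4. menu.h = 45  [status.bottom = menu.bottom]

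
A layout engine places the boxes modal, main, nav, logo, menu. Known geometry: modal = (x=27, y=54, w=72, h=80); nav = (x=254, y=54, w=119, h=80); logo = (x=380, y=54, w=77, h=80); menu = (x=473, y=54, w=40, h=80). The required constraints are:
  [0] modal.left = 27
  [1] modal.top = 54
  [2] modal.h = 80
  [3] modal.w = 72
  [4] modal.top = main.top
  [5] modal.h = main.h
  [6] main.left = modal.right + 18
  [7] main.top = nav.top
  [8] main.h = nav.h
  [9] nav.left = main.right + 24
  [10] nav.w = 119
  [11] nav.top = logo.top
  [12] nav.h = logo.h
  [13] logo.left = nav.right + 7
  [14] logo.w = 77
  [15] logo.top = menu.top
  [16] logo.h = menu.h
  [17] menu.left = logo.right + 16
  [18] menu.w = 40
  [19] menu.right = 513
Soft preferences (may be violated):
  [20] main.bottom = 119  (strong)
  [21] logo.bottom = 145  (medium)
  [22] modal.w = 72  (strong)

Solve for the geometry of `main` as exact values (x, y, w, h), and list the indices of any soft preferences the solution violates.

1. main.y = 54  [modal.top = main.top]
2. main.h = 80  [modal.h = main.h]
3. main.x = 117  [main.left = modal.right + 18]
4. main.w = 113  [nav.left = main.right + 24]

main = (x=117, y=54, w=113, h=80)
violated soft preferences: 20, 21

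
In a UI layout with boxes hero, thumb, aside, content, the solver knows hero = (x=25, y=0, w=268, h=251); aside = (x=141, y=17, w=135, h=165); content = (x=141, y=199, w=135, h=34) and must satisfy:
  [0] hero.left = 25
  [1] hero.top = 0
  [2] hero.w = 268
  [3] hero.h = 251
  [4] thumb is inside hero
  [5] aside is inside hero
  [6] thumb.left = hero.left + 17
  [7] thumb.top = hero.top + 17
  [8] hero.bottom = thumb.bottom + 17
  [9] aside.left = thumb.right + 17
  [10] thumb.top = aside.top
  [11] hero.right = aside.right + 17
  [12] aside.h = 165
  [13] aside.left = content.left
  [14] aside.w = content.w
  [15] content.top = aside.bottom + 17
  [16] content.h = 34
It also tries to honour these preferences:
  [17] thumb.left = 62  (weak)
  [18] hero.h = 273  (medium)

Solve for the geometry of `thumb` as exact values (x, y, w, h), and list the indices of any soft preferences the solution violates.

1. thumb.x = 42  [thumb.left = hero.left + 17]
2. thumb.y = 17  [thumb.top = hero.top + 17]
3. thumb.h = 217  [hero.bottom = thumb.bottom + 17]
4. thumb.w = 82  [aside.left = thumb.right + 17]

thumb = (x=42, y=17, w=82, h=217)
violated soft preferences: 17, 18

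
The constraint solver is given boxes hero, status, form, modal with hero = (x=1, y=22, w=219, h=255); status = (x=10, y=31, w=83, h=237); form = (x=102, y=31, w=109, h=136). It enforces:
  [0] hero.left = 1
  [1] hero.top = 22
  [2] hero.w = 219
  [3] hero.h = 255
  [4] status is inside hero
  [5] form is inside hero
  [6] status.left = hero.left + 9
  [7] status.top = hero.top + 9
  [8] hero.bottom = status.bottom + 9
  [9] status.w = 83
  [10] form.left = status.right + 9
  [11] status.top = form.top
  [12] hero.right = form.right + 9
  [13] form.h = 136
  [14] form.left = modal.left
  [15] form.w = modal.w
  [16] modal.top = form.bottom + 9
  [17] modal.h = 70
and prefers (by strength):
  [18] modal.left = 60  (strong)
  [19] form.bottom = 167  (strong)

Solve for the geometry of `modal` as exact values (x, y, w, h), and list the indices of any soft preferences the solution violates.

1. modal.x = 102  [form.left = modal.left]
2. modal.w = 109  [form.w = modal.w]
3. modal.y = 176  [modal.top = form.bottom + 9]
4. modal.h = 70  [modal.h = 70]

modal = (x=102, y=176, w=109, h=70)
violated soft preferences: 18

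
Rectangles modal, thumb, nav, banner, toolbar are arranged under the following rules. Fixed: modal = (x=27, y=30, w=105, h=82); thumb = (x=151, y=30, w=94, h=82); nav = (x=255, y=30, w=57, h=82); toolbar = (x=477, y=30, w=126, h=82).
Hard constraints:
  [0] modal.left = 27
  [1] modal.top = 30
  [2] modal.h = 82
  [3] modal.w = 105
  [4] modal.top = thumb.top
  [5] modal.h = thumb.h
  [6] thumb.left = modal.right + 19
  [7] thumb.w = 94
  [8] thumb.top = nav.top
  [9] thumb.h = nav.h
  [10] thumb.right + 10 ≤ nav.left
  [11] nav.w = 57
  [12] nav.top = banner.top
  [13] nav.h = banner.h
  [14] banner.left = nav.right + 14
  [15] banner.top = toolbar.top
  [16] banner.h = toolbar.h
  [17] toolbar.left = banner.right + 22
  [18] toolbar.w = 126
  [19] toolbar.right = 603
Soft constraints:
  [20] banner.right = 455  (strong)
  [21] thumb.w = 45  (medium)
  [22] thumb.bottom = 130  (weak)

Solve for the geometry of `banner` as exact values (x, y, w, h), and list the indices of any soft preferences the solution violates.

banner = (x=326, y=30, w=129, h=82)
violated soft preferences: 21, 22

1. banner.y = 30  [nav.top = banner.top]
2. banner.h = 82  [nav.h = banner.h]
3. banner.x = 326  [banner.left = nav.right + 14]
4. banner.w = 129  [toolbar.left = banner.right + 22]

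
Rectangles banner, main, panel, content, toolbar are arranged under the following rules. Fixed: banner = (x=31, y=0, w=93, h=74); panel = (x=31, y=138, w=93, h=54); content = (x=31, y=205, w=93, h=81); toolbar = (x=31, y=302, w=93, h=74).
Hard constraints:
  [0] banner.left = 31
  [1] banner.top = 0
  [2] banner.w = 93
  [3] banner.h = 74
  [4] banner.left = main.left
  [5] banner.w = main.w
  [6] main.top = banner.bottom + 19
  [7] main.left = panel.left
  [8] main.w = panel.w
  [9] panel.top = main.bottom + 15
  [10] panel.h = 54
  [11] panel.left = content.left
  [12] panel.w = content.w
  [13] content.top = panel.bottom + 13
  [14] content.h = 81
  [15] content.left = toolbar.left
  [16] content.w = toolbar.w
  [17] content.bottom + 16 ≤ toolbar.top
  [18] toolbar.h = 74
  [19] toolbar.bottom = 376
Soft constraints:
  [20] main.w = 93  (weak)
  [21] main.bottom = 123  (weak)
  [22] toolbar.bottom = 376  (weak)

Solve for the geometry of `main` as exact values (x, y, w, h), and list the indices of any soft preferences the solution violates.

main = (x=31, y=93, w=93, h=30)
violated soft preferences: none

1. main.x = 31  [banner.left = main.left]
2. main.w = 93  [banner.w = main.w]
3. main.y = 93  [main.top = banner.bottom + 19]
4. main.h = 30  [panel.top = main.bottom + 15]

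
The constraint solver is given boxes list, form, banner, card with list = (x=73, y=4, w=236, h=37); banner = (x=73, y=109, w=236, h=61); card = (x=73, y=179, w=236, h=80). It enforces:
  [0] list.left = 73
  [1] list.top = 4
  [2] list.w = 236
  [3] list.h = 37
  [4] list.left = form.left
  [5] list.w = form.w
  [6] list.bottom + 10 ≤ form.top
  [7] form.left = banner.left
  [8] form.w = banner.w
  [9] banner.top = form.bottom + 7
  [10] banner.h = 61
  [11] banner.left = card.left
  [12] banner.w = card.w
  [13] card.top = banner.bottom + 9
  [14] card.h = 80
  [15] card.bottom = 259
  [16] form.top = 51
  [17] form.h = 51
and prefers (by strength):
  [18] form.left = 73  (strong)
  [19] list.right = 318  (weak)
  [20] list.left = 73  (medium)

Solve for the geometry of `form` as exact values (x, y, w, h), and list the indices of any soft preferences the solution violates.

form = (x=73, y=51, w=236, h=51)
violated soft preferences: 19

1. form.x = 73  [list.left = form.left]
2. form.w = 236  [list.w = form.w]
3. form.y = 51  [form.top = 51]
4. form.h = 51  [form.h = 51]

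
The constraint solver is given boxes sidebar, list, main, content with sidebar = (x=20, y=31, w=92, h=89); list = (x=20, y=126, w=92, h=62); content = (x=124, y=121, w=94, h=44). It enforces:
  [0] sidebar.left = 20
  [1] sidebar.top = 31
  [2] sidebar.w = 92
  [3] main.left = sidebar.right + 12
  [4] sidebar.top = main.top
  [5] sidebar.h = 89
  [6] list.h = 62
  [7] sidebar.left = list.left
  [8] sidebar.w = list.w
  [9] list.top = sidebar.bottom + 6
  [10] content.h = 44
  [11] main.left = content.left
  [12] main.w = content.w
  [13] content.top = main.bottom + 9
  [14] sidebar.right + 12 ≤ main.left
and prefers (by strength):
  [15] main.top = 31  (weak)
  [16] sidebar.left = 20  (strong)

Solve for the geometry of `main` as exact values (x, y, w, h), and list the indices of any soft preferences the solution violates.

1. main.x = 124  [main.left = sidebar.right + 12]
2. main.y = 31  [sidebar.top = main.top]
3. main.w = 94  [main.w = content.w]
4. main.h = 81  [content.top = main.bottom + 9]

main = (x=124, y=31, w=94, h=81)
violated soft preferences: none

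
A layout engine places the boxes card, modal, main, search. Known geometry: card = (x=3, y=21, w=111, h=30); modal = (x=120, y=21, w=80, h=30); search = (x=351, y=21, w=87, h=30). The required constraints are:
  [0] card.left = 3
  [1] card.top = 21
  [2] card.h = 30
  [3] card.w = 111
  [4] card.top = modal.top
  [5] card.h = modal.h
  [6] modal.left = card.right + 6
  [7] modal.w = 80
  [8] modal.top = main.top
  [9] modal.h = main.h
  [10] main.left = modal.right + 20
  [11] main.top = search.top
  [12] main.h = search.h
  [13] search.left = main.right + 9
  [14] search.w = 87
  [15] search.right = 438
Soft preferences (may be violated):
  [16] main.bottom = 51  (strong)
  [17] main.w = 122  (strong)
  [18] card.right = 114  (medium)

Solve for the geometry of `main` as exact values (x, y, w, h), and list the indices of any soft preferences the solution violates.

1. main.y = 21  [modal.top = main.top]
2. main.h = 30  [modal.h = main.h]
3. main.x = 220  [main.left = modal.right + 20]
4. main.w = 122  [search.left = main.right + 9]

main = (x=220, y=21, w=122, h=30)
violated soft preferences: none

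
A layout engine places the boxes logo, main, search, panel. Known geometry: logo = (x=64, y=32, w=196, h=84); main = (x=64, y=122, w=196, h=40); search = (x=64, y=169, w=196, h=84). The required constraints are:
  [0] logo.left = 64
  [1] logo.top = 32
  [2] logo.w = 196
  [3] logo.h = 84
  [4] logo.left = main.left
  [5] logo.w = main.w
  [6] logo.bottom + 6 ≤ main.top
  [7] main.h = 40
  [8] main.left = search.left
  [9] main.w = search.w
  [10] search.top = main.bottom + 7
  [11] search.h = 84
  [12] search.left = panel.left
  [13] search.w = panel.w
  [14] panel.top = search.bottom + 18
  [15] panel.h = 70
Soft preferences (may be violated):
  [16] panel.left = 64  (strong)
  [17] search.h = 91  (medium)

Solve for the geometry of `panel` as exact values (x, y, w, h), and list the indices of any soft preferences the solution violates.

1. panel.x = 64  [search.left = panel.left]
2. panel.w = 196  [search.w = panel.w]
3. panel.y = 271  [panel.top = search.bottom + 18]
4. panel.h = 70  [panel.h = 70]

panel = (x=64, y=271, w=196, h=70)
violated soft preferences: 17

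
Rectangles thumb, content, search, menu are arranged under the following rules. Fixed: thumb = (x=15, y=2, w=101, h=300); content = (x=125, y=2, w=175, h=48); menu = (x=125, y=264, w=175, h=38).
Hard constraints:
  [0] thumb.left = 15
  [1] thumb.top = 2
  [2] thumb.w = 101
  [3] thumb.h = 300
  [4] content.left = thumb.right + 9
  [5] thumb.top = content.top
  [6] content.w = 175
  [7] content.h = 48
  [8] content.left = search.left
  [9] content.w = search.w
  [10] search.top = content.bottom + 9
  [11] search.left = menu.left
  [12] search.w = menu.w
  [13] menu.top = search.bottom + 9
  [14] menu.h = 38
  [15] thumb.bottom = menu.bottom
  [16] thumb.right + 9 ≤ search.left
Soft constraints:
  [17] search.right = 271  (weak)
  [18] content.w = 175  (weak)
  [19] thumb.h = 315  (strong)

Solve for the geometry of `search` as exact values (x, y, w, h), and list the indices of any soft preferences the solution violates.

search = (x=125, y=59, w=175, h=196)
violated soft preferences: 17, 19

1. search.x = 125  [content.left = search.left]
2. search.w = 175  [content.w = search.w]
3. search.y = 59  [search.top = content.bottom + 9]
4. search.h = 196  [menu.top = search.bottom + 9]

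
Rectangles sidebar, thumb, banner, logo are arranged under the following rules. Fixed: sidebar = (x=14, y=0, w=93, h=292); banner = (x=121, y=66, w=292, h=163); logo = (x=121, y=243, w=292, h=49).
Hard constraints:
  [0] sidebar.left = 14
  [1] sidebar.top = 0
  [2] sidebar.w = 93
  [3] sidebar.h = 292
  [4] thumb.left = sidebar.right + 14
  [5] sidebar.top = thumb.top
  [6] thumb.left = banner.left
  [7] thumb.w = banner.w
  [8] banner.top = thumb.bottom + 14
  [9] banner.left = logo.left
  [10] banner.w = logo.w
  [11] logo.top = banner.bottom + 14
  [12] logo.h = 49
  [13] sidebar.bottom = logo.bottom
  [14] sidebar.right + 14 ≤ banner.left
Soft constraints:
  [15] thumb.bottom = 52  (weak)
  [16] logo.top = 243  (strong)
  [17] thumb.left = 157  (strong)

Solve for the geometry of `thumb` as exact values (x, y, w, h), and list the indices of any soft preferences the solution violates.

thumb = (x=121, y=0, w=292, h=52)
violated soft preferences: 17

1. thumb.x = 121  [thumb.left = sidebar.right + 14]
2. thumb.y = 0  [sidebar.top = thumb.top]
3. thumb.w = 292  [thumb.w = banner.w]
4. thumb.h = 52  [banner.top = thumb.bottom + 14]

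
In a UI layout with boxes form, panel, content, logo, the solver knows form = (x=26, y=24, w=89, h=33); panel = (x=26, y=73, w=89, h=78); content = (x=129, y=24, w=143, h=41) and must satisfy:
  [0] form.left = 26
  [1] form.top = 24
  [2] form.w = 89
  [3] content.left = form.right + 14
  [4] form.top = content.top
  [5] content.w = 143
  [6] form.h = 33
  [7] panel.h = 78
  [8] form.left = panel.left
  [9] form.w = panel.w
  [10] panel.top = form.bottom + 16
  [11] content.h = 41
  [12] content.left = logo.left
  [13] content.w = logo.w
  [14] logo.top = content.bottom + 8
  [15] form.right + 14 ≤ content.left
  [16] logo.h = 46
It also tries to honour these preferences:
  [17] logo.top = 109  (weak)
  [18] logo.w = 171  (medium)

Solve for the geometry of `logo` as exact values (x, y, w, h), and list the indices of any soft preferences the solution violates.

1. logo.x = 129  [content.left = logo.left]
2. logo.w = 143  [content.w = logo.w]
3. logo.y = 73  [logo.top = content.bottom + 8]
4. logo.h = 46  [logo.h = 46]

logo = (x=129, y=73, w=143, h=46)
violated soft preferences: 17, 18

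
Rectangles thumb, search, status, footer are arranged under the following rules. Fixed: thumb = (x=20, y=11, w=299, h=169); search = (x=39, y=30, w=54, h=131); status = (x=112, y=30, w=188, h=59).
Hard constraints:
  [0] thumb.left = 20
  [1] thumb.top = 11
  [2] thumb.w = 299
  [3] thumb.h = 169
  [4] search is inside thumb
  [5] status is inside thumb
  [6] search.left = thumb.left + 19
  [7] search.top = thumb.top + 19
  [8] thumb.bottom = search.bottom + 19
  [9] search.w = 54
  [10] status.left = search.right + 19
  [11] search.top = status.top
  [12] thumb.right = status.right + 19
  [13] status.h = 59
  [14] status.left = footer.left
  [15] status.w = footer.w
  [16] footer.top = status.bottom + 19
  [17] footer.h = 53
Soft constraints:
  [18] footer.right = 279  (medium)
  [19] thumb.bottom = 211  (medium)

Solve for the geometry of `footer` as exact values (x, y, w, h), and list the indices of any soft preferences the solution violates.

1. footer.x = 112  [status.left = footer.left]
2. footer.w = 188  [status.w = footer.w]
3. footer.y = 108  [footer.top = status.bottom + 19]
4. footer.h = 53  [footer.h = 53]

footer = (x=112, y=108, w=188, h=53)
violated soft preferences: 18, 19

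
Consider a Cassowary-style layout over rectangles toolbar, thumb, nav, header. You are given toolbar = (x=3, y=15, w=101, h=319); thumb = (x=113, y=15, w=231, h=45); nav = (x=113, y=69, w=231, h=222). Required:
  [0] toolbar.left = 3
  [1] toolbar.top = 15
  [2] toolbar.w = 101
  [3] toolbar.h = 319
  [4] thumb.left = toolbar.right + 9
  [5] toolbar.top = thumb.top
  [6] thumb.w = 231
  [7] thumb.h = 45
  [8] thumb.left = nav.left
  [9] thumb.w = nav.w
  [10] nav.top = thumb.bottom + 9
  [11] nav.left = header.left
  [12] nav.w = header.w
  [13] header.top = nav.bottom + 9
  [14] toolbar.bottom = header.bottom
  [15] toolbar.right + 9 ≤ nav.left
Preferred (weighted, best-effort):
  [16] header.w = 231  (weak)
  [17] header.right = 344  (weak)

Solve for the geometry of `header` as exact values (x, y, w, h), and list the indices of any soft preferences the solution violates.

header = (x=113, y=300, w=231, h=34)
violated soft preferences: none

1. header.x = 113  [nav.left = header.left]
2. header.w = 231  [nav.w = header.w]
3. header.y = 300  [header.top = nav.bottom + 9]
4. header.h = 34  [toolbar.bottom = header.bottom]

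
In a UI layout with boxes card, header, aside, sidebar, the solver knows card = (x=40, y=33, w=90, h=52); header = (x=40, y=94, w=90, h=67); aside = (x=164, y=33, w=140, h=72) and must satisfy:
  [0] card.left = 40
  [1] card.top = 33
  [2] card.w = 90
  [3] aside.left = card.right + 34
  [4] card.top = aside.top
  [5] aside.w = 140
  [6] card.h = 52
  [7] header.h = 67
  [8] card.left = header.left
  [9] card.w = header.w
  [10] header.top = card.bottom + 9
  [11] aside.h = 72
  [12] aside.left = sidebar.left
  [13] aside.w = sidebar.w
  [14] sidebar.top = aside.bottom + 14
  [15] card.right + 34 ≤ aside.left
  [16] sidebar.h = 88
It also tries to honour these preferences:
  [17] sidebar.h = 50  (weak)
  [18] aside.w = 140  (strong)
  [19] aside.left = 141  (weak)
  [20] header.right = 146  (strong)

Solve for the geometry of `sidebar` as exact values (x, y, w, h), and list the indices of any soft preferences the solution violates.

sidebar = (x=164, y=119, w=140, h=88)
violated soft preferences: 17, 19, 20

1. sidebar.x = 164  [aside.left = sidebar.left]
2. sidebar.w = 140  [aside.w = sidebar.w]
3. sidebar.y = 119  [sidebar.top = aside.bottom + 14]
4. sidebar.h = 88  [sidebar.h = 88]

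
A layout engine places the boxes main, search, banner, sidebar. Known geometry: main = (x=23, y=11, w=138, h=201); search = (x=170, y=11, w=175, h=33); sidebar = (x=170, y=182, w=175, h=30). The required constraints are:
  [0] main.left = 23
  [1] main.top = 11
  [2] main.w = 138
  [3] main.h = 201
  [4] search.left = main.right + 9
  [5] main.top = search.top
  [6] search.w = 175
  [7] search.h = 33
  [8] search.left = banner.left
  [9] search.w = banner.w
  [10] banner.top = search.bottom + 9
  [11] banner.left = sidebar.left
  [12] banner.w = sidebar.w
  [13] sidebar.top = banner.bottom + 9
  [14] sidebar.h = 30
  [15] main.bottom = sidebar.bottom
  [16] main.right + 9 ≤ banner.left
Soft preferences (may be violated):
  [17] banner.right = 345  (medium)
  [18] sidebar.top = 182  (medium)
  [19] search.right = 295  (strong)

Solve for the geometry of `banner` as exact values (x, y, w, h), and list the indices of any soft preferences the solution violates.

banner = (x=170, y=53, w=175, h=120)
violated soft preferences: 19

1. banner.x = 170  [search.left = banner.left]
2. banner.w = 175  [search.w = banner.w]
3. banner.y = 53  [banner.top = search.bottom + 9]
4. banner.h = 120  [sidebar.top = banner.bottom + 9]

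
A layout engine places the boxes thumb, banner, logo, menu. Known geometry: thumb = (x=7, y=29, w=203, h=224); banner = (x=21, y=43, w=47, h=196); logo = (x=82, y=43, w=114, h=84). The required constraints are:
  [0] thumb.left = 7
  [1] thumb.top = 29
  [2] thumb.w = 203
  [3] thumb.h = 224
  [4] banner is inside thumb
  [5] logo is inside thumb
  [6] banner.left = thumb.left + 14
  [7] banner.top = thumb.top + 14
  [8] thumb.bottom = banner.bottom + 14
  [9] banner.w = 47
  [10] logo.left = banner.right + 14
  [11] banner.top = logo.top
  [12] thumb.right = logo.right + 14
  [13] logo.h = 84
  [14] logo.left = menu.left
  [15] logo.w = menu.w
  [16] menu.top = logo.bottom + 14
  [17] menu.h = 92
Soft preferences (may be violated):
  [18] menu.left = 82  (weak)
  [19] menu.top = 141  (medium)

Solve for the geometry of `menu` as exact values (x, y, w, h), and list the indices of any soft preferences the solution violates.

menu = (x=82, y=141, w=114, h=92)
violated soft preferences: none

1. menu.x = 82  [logo.left = menu.left]
2. menu.w = 114  [logo.w = menu.w]
3. menu.y = 141  [menu.top = logo.bottom + 14]
4. menu.h = 92  [menu.h = 92]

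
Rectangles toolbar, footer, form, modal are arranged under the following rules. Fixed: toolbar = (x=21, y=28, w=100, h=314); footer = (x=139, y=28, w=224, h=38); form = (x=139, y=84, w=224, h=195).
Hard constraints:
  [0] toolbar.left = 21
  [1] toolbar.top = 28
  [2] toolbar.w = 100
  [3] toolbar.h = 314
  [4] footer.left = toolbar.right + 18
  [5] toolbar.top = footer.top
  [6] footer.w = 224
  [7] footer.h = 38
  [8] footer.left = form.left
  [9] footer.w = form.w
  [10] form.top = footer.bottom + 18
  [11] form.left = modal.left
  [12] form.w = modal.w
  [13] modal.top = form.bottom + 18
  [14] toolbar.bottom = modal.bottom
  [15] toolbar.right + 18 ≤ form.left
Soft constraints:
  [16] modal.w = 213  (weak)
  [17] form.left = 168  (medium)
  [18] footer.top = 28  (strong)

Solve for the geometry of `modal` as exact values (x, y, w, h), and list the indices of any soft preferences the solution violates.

modal = (x=139, y=297, w=224, h=45)
violated soft preferences: 16, 17

1. modal.x = 139  [form.left = modal.left]
2. modal.w = 224  [form.w = modal.w]
3. modal.y = 297  [modal.top = form.bottom + 18]
4. modal.h = 45  [toolbar.bottom = modal.bottom]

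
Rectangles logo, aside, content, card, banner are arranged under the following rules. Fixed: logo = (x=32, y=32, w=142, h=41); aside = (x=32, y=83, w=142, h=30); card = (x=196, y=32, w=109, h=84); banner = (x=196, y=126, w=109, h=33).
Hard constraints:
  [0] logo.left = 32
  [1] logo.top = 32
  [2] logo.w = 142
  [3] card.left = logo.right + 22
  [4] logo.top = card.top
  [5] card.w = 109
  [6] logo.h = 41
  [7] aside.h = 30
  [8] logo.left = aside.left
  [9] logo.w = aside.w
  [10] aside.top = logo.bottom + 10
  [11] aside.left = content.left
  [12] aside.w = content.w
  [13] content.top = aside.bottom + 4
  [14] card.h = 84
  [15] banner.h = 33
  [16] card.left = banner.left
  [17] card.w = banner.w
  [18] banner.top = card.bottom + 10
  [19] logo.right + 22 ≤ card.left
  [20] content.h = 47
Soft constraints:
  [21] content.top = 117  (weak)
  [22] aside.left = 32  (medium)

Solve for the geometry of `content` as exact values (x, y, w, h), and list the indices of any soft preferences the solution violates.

content = (x=32, y=117, w=142, h=47)
violated soft preferences: none

1. content.x = 32  [aside.left = content.left]
2. content.w = 142  [aside.w = content.w]
3. content.y = 117  [content.top = aside.bottom + 4]
4. content.h = 47  [content.h = 47]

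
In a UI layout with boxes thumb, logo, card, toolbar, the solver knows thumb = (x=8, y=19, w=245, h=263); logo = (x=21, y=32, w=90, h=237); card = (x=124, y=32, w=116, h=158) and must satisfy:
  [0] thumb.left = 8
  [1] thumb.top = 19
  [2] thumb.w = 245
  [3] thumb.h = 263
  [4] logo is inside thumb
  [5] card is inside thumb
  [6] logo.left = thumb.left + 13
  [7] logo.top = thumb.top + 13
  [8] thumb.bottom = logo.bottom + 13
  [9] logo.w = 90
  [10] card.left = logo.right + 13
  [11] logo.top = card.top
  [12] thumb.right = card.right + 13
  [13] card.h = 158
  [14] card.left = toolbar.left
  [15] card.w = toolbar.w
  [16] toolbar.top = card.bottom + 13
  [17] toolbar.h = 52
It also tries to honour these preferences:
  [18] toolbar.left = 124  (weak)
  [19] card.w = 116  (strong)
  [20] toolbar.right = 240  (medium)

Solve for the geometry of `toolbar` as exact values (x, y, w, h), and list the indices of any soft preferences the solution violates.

1. toolbar.x = 124  [card.left = toolbar.left]
2. toolbar.w = 116  [card.w = toolbar.w]
3. toolbar.y = 203  [toolbar.top = card.bottom + 13]
4. toolbar.h = 52  [toolbar.h = 52]

toolbar = (x=124, y=203, w=116, h=52)
violated soft preferences: none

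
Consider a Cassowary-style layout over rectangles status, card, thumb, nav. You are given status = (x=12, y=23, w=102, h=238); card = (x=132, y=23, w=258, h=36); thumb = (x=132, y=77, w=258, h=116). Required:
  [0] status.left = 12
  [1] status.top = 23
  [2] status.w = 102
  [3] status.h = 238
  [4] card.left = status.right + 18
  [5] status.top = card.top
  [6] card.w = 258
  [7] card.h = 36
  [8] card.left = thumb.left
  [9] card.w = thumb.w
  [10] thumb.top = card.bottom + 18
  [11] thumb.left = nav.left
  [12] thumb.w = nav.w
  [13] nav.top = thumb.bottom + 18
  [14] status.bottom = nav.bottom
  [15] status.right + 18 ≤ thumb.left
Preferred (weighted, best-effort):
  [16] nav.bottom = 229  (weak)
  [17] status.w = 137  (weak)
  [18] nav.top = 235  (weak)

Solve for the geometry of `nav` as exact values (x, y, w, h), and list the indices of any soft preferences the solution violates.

1. nav.x = 132  [thumb.left = nav.left]
2. nav.w = 258  [thumb.w = nav.w]
3. nav.y = 211  [nav.top = thumb.bottom + 18]
4. nav.h = 50  [status.bottom = nav.bottom]

nav = (x=132, y=211, w=258, h=50)
violated soft preferences: 16, 17, 18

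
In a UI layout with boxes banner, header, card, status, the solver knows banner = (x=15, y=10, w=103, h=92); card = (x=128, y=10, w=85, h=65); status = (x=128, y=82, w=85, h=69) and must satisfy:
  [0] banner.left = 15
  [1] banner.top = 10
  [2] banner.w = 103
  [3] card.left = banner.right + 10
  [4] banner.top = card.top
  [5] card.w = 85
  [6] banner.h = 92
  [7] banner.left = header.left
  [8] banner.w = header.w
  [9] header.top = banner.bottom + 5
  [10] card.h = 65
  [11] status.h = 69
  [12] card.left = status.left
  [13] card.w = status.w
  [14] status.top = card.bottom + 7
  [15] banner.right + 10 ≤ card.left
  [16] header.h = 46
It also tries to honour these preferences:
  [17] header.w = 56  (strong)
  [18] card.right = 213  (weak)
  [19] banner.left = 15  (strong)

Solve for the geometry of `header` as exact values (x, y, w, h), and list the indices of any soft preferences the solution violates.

header = (x=15, y=107, w=103, h=46)
violated soft preferences: 17

1. header.x = 15  [banner.left = header.left]
2. header.w = 103  [banner.w = header.w]
3. header.y = 107  [header.top = banner.bottom + 5]
4. header.h = 46  [header.h = 46]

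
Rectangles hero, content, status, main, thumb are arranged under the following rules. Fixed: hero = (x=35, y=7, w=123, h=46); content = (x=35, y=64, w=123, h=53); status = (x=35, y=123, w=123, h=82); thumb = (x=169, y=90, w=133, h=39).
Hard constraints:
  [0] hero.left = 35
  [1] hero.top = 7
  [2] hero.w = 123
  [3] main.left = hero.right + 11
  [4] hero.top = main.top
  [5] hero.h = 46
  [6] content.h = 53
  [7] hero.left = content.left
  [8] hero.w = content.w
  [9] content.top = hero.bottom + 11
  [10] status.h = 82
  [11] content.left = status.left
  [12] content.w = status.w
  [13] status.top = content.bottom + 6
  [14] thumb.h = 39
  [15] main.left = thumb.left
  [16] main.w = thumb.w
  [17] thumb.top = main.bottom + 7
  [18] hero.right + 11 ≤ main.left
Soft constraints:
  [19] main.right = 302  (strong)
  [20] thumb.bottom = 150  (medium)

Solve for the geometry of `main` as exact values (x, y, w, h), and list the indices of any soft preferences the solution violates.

1. main.x = 169  [main.left = hero.right + 11]
2. main.y = 7  [hero.top = main.top]
3. main.w = 133  [main.w = thumb.w]
4. main.h = 76  [thumb.top = main.bottom + 7]

main = (x=169, y=7, w=133, h=76)
violated soft preferences: 20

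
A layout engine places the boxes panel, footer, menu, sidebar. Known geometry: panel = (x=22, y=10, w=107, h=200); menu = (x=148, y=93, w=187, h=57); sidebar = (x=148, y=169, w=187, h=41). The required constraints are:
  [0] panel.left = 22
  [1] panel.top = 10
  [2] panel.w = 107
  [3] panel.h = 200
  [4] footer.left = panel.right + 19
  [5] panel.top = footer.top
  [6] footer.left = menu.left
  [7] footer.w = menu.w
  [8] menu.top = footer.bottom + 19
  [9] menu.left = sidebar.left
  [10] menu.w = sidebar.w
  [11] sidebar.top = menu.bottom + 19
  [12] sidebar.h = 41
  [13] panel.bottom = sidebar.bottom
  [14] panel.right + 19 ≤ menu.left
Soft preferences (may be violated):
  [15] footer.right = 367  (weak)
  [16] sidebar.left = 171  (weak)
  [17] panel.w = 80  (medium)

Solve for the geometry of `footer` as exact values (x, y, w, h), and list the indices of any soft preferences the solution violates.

1. footer.x = 148  [footer.left = panel.right + 19]
2. footer.y = 10  [panel.top = footer.top]
3. footer.w = 187  [footer.w = menu.w]
4. footer.h = 64  [menu.top = footer.bottom + 19]

footer = (x=148, y=10, w=187, h=64)
violated soft preferences: 15, 16, 17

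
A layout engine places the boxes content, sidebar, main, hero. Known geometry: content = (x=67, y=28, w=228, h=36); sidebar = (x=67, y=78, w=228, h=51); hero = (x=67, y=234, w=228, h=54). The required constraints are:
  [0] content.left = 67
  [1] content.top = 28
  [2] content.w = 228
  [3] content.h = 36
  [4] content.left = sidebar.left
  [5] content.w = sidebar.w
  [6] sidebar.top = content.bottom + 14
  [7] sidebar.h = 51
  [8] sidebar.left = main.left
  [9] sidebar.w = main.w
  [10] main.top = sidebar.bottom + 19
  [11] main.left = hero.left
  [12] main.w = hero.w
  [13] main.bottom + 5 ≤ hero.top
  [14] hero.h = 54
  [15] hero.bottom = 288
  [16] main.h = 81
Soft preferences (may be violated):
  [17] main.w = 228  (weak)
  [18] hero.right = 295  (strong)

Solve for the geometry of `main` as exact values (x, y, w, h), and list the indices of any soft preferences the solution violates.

main = (x=67, y=148, w=228, h=81)
violated soft preferences: none

1. main.x = 67  [sidebar.left = main.left]
2. main.w = 228  [sidebar.w = main.w]
3. main.y = 148  [main.top = sidebar.bottom + 19]
4. main.h = 81  [main.h = 81]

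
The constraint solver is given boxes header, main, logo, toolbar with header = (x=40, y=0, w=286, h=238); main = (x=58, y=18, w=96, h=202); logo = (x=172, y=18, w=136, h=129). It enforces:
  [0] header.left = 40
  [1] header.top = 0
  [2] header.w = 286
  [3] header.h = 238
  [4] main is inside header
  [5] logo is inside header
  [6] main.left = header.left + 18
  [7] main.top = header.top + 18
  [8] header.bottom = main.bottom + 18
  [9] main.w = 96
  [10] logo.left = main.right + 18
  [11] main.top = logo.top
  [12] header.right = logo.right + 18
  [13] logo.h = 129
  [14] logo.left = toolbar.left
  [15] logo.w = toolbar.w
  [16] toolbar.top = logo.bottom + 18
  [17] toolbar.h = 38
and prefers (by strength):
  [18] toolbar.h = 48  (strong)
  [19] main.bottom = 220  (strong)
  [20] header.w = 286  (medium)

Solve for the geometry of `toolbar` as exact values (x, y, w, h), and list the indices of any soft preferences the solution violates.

toolbar = (x=172, y=165, w=136, h=38)
violated soft preferences: 18

1. toolbar.x = 172  [logo.left = toolbar.left]
2. toolbar.w = 136  [logo.w = toolbar.w]
3. toolbar.y = 165  [toolbar.top = logo.bottom + 18]
4. toolbar.h = 38  [toolbar.h = 38]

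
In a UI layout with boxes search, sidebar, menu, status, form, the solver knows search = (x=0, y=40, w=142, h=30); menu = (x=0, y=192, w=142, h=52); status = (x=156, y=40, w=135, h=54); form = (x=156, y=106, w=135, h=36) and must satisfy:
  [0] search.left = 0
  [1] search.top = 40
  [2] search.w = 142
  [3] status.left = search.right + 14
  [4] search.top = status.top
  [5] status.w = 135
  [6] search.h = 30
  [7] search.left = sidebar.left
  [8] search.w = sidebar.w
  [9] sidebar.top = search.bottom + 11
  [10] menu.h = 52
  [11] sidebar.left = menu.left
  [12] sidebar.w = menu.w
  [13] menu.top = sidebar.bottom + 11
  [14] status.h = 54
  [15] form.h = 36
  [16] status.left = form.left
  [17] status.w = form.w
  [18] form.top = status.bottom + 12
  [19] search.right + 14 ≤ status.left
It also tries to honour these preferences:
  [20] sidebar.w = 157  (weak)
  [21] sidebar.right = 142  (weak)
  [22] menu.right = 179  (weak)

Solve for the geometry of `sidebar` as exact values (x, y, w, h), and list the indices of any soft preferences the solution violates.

1. sidebar.x = 0  [search.left = sidebar.left]
2. sidebar.w = 142  [search.w = sidebar.w]
3. sidebar.y = 81  [sidebar.top = search.bottom + 11]
4. sidebar.h = 100  [menu.top = sidebar.bottom + 11]

sidebar = (x=0, y=81, w=142, h=100)
violated soft preferences: 20, 22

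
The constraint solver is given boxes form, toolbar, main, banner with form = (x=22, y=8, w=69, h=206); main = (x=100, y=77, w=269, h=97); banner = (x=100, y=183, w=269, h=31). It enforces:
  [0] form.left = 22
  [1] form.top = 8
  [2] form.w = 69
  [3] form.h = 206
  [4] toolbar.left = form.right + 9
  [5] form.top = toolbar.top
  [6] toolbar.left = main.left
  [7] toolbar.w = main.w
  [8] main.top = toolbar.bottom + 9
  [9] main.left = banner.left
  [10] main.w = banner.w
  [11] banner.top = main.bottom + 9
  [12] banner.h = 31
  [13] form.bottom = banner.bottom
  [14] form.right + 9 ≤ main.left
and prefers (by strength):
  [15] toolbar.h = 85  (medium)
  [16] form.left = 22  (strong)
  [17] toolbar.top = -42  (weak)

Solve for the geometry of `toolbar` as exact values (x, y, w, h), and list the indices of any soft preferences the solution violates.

toolbar = (x=100, y=8, w=269, h=60)
violated soft preferences: 15, 17

1. toolbar.x = 100  [toolbar.left = form.right + 9]
2. toolbar.y = 8  [form.top = toolbar.top]
3. toolbar.w = 269  [toolbar.w = main.w]
4. toolbar.h = 60  [main.top = toolbar.bottom + 9]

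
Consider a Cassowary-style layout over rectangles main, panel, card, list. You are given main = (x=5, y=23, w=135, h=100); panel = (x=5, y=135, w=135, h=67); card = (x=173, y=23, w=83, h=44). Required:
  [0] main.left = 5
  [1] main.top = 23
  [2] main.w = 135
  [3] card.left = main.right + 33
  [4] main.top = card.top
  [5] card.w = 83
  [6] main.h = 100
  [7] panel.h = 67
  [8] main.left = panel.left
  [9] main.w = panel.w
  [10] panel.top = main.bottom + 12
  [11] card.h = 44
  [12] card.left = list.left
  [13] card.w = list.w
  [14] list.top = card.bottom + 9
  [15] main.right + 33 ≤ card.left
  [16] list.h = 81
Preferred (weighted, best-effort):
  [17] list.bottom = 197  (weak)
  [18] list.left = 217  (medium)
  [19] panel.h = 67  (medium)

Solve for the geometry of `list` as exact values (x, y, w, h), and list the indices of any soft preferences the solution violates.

list = (x=173, y=76, w=83, h=81)
violated soft preferences: 17, 18

1. list.x = 173  [card.left = list.left]
2. list.w = 83  [card.w = list.w]
3. list.y = 76  [list.top = card.bottom + 9]
4. list.h = 81  [list.h = 81]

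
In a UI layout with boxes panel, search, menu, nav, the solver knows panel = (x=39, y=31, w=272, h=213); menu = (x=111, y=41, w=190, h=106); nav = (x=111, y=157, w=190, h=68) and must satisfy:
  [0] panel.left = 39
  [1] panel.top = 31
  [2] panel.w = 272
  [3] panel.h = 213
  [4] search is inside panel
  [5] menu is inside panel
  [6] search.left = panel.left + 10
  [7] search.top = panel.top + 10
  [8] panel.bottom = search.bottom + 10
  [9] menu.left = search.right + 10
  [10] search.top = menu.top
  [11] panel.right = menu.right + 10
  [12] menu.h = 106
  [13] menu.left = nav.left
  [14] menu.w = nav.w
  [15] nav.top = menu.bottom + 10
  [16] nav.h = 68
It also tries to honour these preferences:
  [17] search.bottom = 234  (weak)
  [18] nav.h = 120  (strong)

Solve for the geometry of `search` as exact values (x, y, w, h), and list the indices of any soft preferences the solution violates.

search = (x=49, y=41, w=52, h=193)
violated soft preferences: 18

1. search.x = 49  [search.left = panel.left + 10]
2. search.y = 41  [search.top = panel.top + 10]
3. search.h = 193  [panel.bottom = search.bottom + 10]
4. search.w = 52  [menu.left = search.right + 10]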